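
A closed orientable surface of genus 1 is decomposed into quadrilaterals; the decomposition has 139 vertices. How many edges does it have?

χ = 2 − 2·1 = 0, and every face is a square so 4F = 2E.
V − E + F = 0 with E = 4F/2 gives 139 − (4/2 − 1)·F = 0, so F = 139 and E = 278.

278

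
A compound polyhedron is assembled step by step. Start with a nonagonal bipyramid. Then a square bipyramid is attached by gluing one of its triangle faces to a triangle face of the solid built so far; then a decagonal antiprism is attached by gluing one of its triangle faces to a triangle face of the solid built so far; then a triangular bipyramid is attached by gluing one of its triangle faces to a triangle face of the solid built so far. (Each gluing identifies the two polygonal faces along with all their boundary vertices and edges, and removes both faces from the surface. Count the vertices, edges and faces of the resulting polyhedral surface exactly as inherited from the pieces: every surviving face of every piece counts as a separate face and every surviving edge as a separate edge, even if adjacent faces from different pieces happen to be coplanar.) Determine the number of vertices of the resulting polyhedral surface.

A nonagonal bipyramid: V=11, E=27, F=18.
Attach a square bipyramid (V=6, E=12, F=8) along a 3-gon: merge 3 vertices and 3 edges, delete both glued faces → V=14, E=36, F=24.
Attach a decagonal antiprism (V=20, E=40, F=22) along a 3-gon: merge 3 vertices and 3 edges, delete both glued faces → V=31, E=73, F=44.
Attach a triangular bipyramid (V=5, E=9, F=6) along a 3-gon: merge 3 vertices and 3 edges, delete both glued faces → V=33, E=79, F=48.
Check: V − E + F = 33 − 79 + 48 = 2.

33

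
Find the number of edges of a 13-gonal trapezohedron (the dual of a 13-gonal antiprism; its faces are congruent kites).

The n-trapezohedron (dual of the n-antiprism) has V = 2·13 + 2 = 28, E = 4·13 = 52, F = 2·13 = 26.

52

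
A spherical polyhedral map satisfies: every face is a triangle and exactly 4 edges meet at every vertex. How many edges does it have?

12

Each face has 3 edges and each edge borders two faces, so 2E = 3F.
Each vertex has degree 4, so 4V = 2E and hence V = 3F/4.
Euler: V − E + F = 2 ⇒ (3F/4) − (3F/2) + F = 2.
Multiply by 8: (6 − 12 + 8)F = 16, i.e. 2F = 16.
So F = 8, E = 3·8/2 = 12, V = 3·8/4 = 6.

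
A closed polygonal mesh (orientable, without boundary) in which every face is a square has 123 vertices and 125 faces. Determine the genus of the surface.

Every face is a square, so 2E = 4·125 = 500, giving E = 250.
χ = V − E + F = 123 − 250 + 125 = -2.
For a closed orientable surface χ = 2 − 2g, so g = (2 − (-2))/2 = 2.

2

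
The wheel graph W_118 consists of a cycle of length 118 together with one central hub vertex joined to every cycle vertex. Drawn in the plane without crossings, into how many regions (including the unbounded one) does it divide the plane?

W_118 has V = 118 + 1 = 119 vertices and E = 2·118 = 236 edges.
By Euler's formula F = 2 − V + E = 2 − 119 + 236 = 119.

119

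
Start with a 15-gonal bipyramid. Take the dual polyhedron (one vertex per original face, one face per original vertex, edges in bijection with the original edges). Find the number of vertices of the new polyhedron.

The base solid has V = 17, E = 45, F = 30.
The dual swaps V and F and preserves E: V′ = F = 30, E′ = E = 45, F′ = V = 17.

30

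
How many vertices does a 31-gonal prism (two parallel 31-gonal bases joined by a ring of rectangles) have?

62

A prism on an n-gon has two n-gon bases and n rectangular sides: V = 2·31 = 62, E = 3·31 = 93, F = 31 + 2 = 33.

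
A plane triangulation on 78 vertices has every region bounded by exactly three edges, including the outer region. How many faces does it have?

152

In a plane triangulation 3F = 2E and V − E + F = 2, so F = 2V − 4 = 2·78 − 4 = 152.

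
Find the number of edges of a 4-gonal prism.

A prism on an n-gon has two n-gon bases and n rectangular sides: V = 2·4 = 8, E = 3·4 = 12, F = 4 + 2 = 6.
Check: V − E + F = 8 − 12 + 6 = 2.

12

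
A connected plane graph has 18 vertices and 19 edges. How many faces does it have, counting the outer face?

Euler's formula for a connected plane graph: V − E + F = 2, so F = 2 − 18 + 19 = 3.

3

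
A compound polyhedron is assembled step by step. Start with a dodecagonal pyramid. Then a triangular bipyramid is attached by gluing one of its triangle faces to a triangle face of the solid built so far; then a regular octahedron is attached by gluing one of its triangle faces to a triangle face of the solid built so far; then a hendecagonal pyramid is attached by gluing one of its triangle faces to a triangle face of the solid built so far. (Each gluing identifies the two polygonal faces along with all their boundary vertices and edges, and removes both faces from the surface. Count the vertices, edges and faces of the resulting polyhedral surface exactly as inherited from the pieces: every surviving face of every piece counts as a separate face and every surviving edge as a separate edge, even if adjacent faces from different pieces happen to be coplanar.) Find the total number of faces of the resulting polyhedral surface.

33

A dodecagonal pyramid: V=13, E=24, F=13.
Attach a triangular bipyramid (V=5, E=9, F=6) along a 3-gon: merge 3 vertices and 3 edges, delete both glued faces → V=15, E=30, F=17.
Attach a regular octahedron (V=6, E=12, F=8) along a 3-gon: merge 3 vertices and 3 edges, delete both glued faces → V=18, E=39, F=23.
Attach a hendecagonal pyramid (V=12, E=22, F=12) along a 3-gon: merge 3 vertices and 3 edges, delete both glued faces → V=27, E=58, F=33.
Check: V − E + F = 27 − 58 + 33 = 2.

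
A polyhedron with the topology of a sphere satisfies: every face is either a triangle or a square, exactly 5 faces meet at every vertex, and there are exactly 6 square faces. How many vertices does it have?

Let x be the number of triangles; then F = 6 + x.
Edge–face incidences: 2E = 4·6 + 3·x = 24 + 3x.
Every vertex has degree 5, so 5V = 2E.
Euler: V − E + F = 2 ⇒ (2E)/5 − E + (6 + x) = 2.
Multiply by 10: 2·(2E) − 5·(2E) + 10·(6 + x) = 20, i.e. 60 + 10x − 3·(24 + 3x) = 20.
Collecting terms: x − 12 = 20, so x = 32.
Then 2E = 24 + 3·32 = 120, so E = 60, V = 2E/5 = 24, F = 6 + 32 = 38.

24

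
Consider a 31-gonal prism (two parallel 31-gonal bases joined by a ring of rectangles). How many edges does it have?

A prism on an n-gon has two n-gon bases and n rectangular sides: V = 2·31 = 62, E = 3·31 = 93, F = 31 + 2 = 33.

93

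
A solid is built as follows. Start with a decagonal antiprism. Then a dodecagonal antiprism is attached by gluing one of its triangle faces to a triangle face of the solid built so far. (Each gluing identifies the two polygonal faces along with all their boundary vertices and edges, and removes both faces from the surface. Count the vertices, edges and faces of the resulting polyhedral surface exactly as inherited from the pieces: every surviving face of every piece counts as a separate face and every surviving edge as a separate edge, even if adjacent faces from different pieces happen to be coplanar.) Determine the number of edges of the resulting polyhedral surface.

A decagonal antiprism: V=20, E=40, F=22.
Attach a dodecagonal antiprism (V=24, E=48, F=26) along a 3-gon: merge 3 vertices and 3 edges, delete both glued faces → V=41, E=85, F=46.
Check: V − E + F = 41 − 85 + 46 = 2.

85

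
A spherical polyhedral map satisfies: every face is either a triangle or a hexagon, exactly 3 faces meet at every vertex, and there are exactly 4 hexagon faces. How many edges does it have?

Let x be the number of triangles; then F = 4 + x.
Edge–face incidences: 2E = 6·4 + 3·x = 24 + 3x.
Every vertex has degree 3, so 3V = 2E.
Euler: V − E + F = 2 ⇒ (2E)/3 − E + (4 + x) = 2.
Multiply by 6: 2·(2E) − 3·(2E) + 6·(4 + x) = 12, i.e. 24 + 6x − (24 + 3x) = 12.
Collecting terms: 3x = 12, so x = 4.
Then 2E = 24 + 3·4 = 36, so E = 18, V = 2E/3 = 12, F = 4 + 4 = 8.

18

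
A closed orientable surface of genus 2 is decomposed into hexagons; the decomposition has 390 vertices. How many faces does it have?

196

χ = 2 − 2·2 = -2, and every face is a hexagon so 6F = 2E.
V − E + F = -2 with E = 6F/2 gives 390 − (6/2 − 1)·F = -2, so F = 196 and E = 588.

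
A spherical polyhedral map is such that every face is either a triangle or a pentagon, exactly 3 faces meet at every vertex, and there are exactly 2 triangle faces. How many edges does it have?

Let x be the number of pentagons; then F = 2 + x.
Edge–face incidences: 2E = 3·2 + 5·x = 6 + 5x.
Every vertex has degree 3, so 3V = 2E.
Euler: V − E + F = 2 ⇒ (2E)/3 − E + (2 + x) = 2.
Multiply by 6: 2·(2E) − 3·(2E) + 6·(2 + x) = 12, i.e. 12 + 6x − (6 + 5x) = 12.
Collecting terms: x + 6 = 12, so x = 6.
Then 2E = 6 + 5·6 = 36, so E = 18, V = 2E/3 = 12, F = 2 + 6 = 8.

18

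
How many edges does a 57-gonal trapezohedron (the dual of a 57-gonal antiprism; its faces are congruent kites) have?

The n-trapezohedron (dual of the n-antiprism) has V = 2·57 + 2 = 116, E = 4·57 = 228, F = 2·57 = 114.

228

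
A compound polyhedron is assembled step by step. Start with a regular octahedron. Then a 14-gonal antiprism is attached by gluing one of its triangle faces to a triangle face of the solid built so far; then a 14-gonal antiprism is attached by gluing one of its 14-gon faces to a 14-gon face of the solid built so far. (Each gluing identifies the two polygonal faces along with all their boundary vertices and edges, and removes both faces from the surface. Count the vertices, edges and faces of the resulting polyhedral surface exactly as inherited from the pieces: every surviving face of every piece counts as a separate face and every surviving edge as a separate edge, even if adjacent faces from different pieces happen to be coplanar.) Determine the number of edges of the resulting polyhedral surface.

107

A regular octahedron: V=6, E=12, F=8.
Attach a 14-gonal antiprism (V=28, E=56, F=30) along a 3-gon: merge 3 vertices and 3 edges, delete both glued faces → V=31, E=65, F=36.
Attach a 14-gonal antiprism (V=28, E=56, F=30) along a 14-gon: merge 14 vertices and 14 edges, delete both glued faces → V=45, E=107, F=64.
Check: V − E + F = 45 − 107 + 64 = 2.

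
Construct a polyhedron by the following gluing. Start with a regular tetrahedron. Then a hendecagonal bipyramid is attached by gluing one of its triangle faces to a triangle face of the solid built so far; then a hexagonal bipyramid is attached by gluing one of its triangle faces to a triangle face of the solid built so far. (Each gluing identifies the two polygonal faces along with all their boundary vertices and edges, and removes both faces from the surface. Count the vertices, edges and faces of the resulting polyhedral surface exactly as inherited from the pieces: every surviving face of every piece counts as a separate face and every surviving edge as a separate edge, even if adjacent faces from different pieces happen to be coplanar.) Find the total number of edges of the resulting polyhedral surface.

51

A regular tetrahedron: V=4, E=6, F=4.
Attach a hendecagonal bipyramid (V=13, E=33, F=22) along a 3-gon: merge 3 vertices and 3 edges, delete both glued faces → V=14, E=36, F=24.
Attach a hexagonal bipyramid (V=8, E=18, F=12) along a 3-gon: merge 3 vertices and 3 edges, delete both glued faces → V=19, E=51, F=34.
Check: V − E + F = 19 − 51 + 34 = 2.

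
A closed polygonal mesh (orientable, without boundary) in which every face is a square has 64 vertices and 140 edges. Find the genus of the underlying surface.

4

Every face is a square and each edge borders two faces, so 4F = 2·140, giving F = 70.
χ = V − E + F = 64 − 140 + 70 = -6.
For a closed orientable surface χ = 2 − 2g, so g = (2 − (-6))/2 = 4.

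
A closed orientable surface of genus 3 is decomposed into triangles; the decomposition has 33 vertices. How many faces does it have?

74

χ = 2 − 2·3 = -4, and every face is a triangle so 3F = 2E.
V − E + F = -4 with E = 3F/2 gives 33 − (3/2 − 1)·F = -4, so F = 74 and E = 111.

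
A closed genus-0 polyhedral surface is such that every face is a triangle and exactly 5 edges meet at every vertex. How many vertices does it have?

12

Each face has 3 edges and each edge borders two faces, so 2E = 3F.
Each vertex has degree 5, so 5V = 2E and hence V = 3F/5.
Euler: V − E + F = 2 ⇒ (3F/5) − (3F/2) + F = 2.
Multiply by 10: (6 − 15 + 10)F = 20, i.e. 1F = 20.
So F = 20, E = 3·20/2 = 30, V = 3·20/5 = 12.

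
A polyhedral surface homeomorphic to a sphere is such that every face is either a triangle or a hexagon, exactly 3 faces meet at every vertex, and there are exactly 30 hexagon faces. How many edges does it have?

96

Let x be the number of triangles; then F = 30 + x.
Edge–face incidences: 2E = 6·30 + 3·x = 180 + 3x.
Every vertex has degree 3, so 3V = 2E.
Euler: V − E + F = 2 ⇒ (2E)/3 − E + (30 + x) = 2.
Multiply by 6: 2·(2E) − 3·(2E) + 6·(30 + x) = 12, i.e. 180 + 6x − (180 + 3x) = 12.
Collecting terms: 3x = 12, so x = 4.
Then 2E = 180 + 3·4 = 192, so E = 96, V = 2E/3 = 64, F = 30 + 4 = 34.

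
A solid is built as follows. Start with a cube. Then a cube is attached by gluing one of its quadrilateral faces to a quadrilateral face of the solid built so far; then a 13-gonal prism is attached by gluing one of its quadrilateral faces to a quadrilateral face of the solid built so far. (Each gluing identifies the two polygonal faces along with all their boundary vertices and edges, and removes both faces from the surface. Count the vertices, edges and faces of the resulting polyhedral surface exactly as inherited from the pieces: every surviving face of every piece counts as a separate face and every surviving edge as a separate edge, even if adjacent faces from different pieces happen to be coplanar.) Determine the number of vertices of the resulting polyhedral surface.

34

A cube: V=8, E=12, F=6.
Attach a cube (V=8, E=12, F=6) along a 4-gon: merge 4 vertices and 4 edges, delete both glued faces → V=12, E=20, F=10.
Attach a 13-gonal prism (V=26, E=39, F=15) along a 4-gon: merge 4 vertices and 4 edges, delete both glued faces → V=34, E=55, F=23.
Check: V − E + F = 34 − 55 + 23 = 2.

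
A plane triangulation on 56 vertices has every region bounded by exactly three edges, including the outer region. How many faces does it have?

108

In a plane triangulation 3F = 2E and V − E + F = 2, so F = 2V − 4 = 2·56 − 4 = 108.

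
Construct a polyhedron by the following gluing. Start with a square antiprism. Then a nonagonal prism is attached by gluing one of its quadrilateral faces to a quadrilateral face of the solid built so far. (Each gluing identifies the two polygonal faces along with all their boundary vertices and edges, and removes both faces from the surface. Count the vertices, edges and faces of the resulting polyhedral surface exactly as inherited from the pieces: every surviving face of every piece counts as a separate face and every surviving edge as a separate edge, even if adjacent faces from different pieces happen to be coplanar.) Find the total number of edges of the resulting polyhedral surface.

A square antiprism: V=8, E=16, F=10.
Attach a nonagonal prism (V=18, E=27, F=11) along a 4-gon: merge 4 vertices and 4 edges, delete both glued faces → V=22, E=39, F=19.
Check: V − E + F = 22 − 39 + 19 = 2.

39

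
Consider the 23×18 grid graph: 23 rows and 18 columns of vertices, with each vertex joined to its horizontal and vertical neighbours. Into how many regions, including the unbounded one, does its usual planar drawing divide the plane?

The grid has V = 23·18 = 414 vertices and E = 23·17 + 18·22 = 787 edges.
F = 2 − V + E = 2 − 414 + 787 = 375.

375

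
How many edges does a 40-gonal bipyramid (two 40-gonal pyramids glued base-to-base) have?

A bipyramid over an n-gon has 2n triangular faces and n + 2 vertices: V = 40 + 2 = 42, E = 3·40 = 120, F = 2·40 = 80.

120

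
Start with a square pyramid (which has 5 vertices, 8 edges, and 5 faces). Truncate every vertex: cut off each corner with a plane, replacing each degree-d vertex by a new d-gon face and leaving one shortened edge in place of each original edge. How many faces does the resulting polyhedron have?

10

Truncation replaces each original edge-end by a new vertex, so V′ = 2E = 16.
Each original edge survives, and each old vertex of degree d contributes d new edges; summing degrees gives Σd = 2E, so E′ = E + 2E = 3E = 24.
Each original face survives and each original vertex becomes one new face: F′ = F + V = 10.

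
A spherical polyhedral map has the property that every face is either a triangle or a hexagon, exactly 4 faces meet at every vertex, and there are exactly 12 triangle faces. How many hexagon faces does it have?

2

Let x be the number of hexagons; then F = 12 + x.
Edge–face incidences: 2E = 3·12 + 6·x = 36 + 6x.
Every vertex has degree 4, so 4V = 2E.
Euler: V − E + F = 2 ⇒ (2E)/4 − E + (12 + x) = 2.
Multiply by 8: 2·(2E) − 4·(2E) + 8·(12 + x) = 16, i.e. 96 + 8x − 2·(36 + 6x) = 16.
Collecting terms: −4x + 24 = 16, so −4x = −8, so x = 2.
Then 2E = 36 + 6·2 = 48, so E = 24, V = 2E/4 = 12, F = 12 + 2 = 14.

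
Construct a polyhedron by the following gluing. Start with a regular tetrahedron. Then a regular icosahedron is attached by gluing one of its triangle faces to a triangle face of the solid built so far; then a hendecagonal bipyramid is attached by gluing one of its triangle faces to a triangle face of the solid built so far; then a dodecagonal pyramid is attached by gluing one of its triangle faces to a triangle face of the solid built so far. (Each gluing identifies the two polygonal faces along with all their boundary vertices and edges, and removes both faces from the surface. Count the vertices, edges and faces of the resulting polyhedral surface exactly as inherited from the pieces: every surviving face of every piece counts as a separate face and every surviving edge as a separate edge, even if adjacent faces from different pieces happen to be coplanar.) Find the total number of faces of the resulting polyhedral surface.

53

A regular tetrahedron: V=4, E=6, F=4.
Attach a regular icosahedron (V=12, E=30, F=20) along a 3-gon: merge 3 vertices and 3 edges, delete both glued faces → V=13, E=33, F=22.
Attach a hendecagonal bipyramid (V=13, E=33, F=22) along a 3-gon: merge 3 vertices and 3 edges, delete both glued faces → V=23, E=63, F=42.
Attach a dodecagonal pyramid (V=13, E=24, F=13) along a 3-gon: merge 3 vertices and 3 edges, delete both glued faces → V=33, E=84, F=53.
Check: V − E + F = 33 − 84 + 53 = 2.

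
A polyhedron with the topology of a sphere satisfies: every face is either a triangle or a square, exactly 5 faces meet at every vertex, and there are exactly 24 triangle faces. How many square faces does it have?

Let x be the number of squares; then F = 24 + x.
Edge–face incidences: 2E = 3·24 + 4·x = 72 + 4x.
Every vertex has degree 5, so 5V = 2E.
Euler: V − E + F = 2 ⇒ (2E)/5 − E + (24 + x) = 2.
Multiply by 10: 2·(2E) − 5·(2E) + 10·(24 + x) = 20, i.e. 240 + 10x − 3·(72 + 4x) = 20.
Collecting terms: −2x + 24 = 20, so −2x = −4, so x = 2.
Then 2E = 72 + 4·2 = 80, so E = 40, V = 2E/5 = 16, F = 24 + 2 = 26.

2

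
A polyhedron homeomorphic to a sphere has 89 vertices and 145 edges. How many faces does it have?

58

Here V − E + F = 2.
F = 2 − V + E = 2 − 89 + 145 = 58.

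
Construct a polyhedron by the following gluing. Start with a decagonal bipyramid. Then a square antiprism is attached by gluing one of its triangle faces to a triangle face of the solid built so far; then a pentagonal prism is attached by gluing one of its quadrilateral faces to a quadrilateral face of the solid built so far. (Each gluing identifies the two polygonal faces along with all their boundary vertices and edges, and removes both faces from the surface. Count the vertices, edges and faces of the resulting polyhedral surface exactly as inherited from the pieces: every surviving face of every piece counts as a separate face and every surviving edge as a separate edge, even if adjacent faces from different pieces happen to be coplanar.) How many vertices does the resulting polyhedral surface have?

A decagonal bipyramid: V=12, E=30, F=20.
Attach a square antiprism (V=8, E=16, F=10) along a 3-gon: merge 3 vertices and 3 edges, delete both glued faces → V=17, E=43, F=28.
Attach a pentagonal prism (V=10, E=15, F=7) along a 4-gon: merge 4 vertices and 4 edges, delete both glued faces → V=23, E=54, F=33.
Check: V − E + F = 23 − 54 + 33 = 2.

23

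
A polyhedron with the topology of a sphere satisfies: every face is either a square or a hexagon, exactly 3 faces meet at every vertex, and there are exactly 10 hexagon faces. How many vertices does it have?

Let x be the number of squares; then F = 10 + x.
Edge–face incidences: 2E = 6·10 + 4·x = 60 + 4x.
Every vertex has degree 3, so 3V = 2E.
Euler: V − E + F = 2 ⇒ (2E)/3 − E + (10 + x) = 2.
Multiply by 6: 2·(2E) − 3·(2E) + 6·(10 + x) = 12, i.e. 60 + 6x − (60 + 4x) = 12.
Collecting terms: 2x = 12, so x = 6.
Then 2E = 60 + 4·6 = 84, so E = 42, V = 2E/3 = 28, F = 10 + 6 = 16.

28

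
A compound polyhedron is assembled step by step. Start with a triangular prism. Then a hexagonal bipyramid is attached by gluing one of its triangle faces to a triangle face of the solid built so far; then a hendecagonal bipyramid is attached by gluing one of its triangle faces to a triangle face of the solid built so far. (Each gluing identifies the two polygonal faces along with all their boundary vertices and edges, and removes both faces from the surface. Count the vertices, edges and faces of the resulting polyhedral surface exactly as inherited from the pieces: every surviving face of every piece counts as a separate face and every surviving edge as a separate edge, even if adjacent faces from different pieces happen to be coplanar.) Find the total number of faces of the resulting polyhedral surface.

A triangular prism: V=6, E=9, F=5.
Attach a hexagonal bipyramid (V=8, E=18, F=12) along a 3-gon: merge 3 vertices and 3 edges, delete both glued faces → V=11, E=24, F=15.
Attach a hendecagonal bipyramid (V=13, E=33, F=22) along a 3-gon: merge 3 vertices and 3 edges, delete both glued faces → V=21, E=54, F=35.
Check: V − E + F = 21 − 54 + 35 = 2.

35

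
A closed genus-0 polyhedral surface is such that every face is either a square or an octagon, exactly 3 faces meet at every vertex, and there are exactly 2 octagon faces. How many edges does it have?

Let x be the number of squares; then F = 2 + x.
Edge–face incidences: 2E = 8·2 + 4·x = 16 + 4x.
Every vertex has degree 3, so 3V = 2E.
Euler: V − E + F = 2 ⇒ (2E)/3 − E + (2 + x) = 2.
Multiply by 6: 2·(2E) − 3·(2E) + 6·(2 + x) = 12, i.e. 12 + 6x − (16 + 4x) = 12.
Collecting terms: 2x − 4 = 12, so 2x = 16, so x = 8.
Then 2E = 16 + 4·8 = 48, so E = 24, V = 2E/3 = 16, F = 2 + 8 = 10.

24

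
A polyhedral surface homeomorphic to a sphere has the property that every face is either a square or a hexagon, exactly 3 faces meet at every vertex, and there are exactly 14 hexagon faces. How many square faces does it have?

Let x be the number of squares; then F = 14 + x.
Edge–face incidences: 2E = 6·14 + 4·x = 84 + 4x.
Every vertex has degree 3, so 3V = 2E.
Euler: V − E + F = 2 ⇒ (2E)/3 − E + (14 + x) = 2.
Multiply by 6: 2·(2E) − 3·(2E) + 6·(14 + x) = 12, i.e. 84 + 6x − (84 + 4x) = 12.
Collecting terms: 2x = 12, so x = 6.
Then 2E = 84 + 4·6 = 108, so E = 54, V = 2E/3 = 36, F = 14 + 6 = 20.

6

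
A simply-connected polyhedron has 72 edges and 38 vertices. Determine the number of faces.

Here V − E + F = 2.
F = 2 − V + E = 2 − 38 + 72 = 36.

36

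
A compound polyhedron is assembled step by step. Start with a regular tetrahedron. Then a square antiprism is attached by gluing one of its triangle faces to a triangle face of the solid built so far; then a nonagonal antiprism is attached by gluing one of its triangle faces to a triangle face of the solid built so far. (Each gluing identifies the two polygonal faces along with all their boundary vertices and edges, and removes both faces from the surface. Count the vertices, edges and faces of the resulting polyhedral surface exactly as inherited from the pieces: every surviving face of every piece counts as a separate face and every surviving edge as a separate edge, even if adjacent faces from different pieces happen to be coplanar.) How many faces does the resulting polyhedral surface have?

30

A regular tetrahedron: V=4, E=6, F=4.
Attach a square antiprism (V=8, E=16, F=10) along a 3-gon: merge 3 vertices and 3 edges, delete both glued faces → V=9, E=19, F=12.
Attach a nonagonal antiprism (V=18, E=36, F=20) along a 3-gon: merge 3 vertices and 3 edges, delete both glued faces → V=24, E=52, F=30.
Check: V − E + F = 24 − 52 + 30 = 2.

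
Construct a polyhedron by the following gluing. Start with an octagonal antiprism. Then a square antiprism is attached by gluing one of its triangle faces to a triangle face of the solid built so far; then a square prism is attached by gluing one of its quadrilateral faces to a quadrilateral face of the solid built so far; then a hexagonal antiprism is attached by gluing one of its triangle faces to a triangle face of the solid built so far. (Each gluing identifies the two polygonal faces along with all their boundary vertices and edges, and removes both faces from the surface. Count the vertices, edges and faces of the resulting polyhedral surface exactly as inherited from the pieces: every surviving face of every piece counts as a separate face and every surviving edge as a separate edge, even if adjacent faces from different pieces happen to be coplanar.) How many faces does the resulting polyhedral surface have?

An octagonal antiprism: V=16, E=32, F=18.
Attach a square antiprism (V=8, E=16, F=10) along a 3-gon: merge 3 vertices and 3 edges, delete both glued faces → V=21, E=45, F=26.
Attach a square prism (V=8, E=12, F=6) along a 4-gon: merge 4 vertices and 4 edges, delete both glued faces → V=25, E=53, F=30.
Attach a hexagonal antiprism (V=12, E=24, F=14) along a 3-gon: merge 3 vertices and 3 edges, delete both glued faces → V=34, E=74, F=42.
Check: V − E + F = 34 − 74 + 42 = 2.

42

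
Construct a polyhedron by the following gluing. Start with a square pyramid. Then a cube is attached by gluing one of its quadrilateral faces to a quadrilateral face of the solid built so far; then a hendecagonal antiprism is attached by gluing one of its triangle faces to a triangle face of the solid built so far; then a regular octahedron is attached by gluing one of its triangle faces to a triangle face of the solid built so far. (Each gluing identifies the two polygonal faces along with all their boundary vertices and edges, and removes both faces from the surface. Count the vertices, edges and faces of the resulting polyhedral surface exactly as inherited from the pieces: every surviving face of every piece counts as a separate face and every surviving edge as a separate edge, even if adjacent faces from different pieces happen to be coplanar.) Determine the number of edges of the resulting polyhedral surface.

66

A square pyramid: V=5, E=8, F=5.
Attach a cube (V=8, E=12, F=6) along a 4-gon: merge 4 vertices and 4 edges, delete both glued faces → V=9, E=16, F=9.
Attach a hendecagonal antiprism (V=22, E=44, F=24) along a 3-gon: merge 3 vertices and 3 edges, delete both glued faces → V=28, E=57, F=31.
Attach a regular octahedron (V=6, E=12, F=8) along a 3-gon: merge 3 vertices and 3 edges, delete both glued faces → V=31, E=66, F=37.
Check: V − E + F = 31 − 66 + 37 = 2.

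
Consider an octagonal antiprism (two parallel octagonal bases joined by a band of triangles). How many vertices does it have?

An antiprism on an n-gon has two n-gon caps and 2n triangles: V = 2·8 = 16, E = 4·8 = 32, F = 2·8 + 2 = 18.

16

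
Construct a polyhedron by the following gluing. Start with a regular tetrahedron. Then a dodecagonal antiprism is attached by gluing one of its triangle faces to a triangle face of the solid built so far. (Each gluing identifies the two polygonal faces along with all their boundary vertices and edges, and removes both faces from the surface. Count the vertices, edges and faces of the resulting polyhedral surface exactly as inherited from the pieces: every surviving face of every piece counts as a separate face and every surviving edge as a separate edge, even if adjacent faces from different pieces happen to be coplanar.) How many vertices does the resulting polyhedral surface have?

25

A regular tetrahedron: V=4, E=6, F=4.
Attach a dodecagonal antiprism (V=24, E=48, F=26) along a 3-gon: merge 3 vertices and 3 edges, delete both glued faces → V=25, E=51, F=28.
Check: V − E + F = 25 − 51 + 28 = 2.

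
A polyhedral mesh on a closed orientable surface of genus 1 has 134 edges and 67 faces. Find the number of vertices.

67

For a closed orientable surface of genus 1, χ = 2 − 2·1 = 0.
V = 0 + E − F = 0 + 134 − 67 = 67.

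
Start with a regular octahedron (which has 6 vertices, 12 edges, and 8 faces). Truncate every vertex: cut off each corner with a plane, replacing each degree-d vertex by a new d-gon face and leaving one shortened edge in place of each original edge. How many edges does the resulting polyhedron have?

Truncation replaces each original edge-end by a new vertex, so V′ = 2E = 24.
Each original edge survives, and each old vertex of degree d contributes d new edges; summing degrees gives Σd = 2E, so E′ = E + 2E = 3E = 36.
Each original face survives and each original vertex becomes one new face: F′ = F + V = 14.

36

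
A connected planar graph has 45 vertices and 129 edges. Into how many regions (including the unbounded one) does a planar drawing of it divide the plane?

Euler's formula for a connected plane graph: V − E + F = 2, so F = 2 − 45 + 129 = 86.

86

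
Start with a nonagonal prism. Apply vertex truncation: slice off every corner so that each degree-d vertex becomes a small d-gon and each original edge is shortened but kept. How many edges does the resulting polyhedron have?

The base solid has V = 18, E = 27, F = 11.
Truncation replaces each original edge-end by a new vertex, so V′ = 2E = 54.
Each original edge survives, and each old vertex of degree d contributes d new edges; summing degrees gives Σd = 2E, so E′ = E + 2E = 3E = 81.
Each original face survives and each original vertex becomes one new face: F′ = F + V = 29.

81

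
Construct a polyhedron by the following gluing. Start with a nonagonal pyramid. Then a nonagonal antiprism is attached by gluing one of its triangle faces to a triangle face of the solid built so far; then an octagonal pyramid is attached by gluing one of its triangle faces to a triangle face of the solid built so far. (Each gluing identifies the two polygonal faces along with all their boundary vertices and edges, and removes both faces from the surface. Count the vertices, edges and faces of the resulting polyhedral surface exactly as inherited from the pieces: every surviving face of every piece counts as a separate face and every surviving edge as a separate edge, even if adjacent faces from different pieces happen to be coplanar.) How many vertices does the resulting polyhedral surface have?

A nonagonal pyramid: V=10, E=18, F=10.
Attach a nonagonal antiprism (V=18, E=36, F=20) along a 3-gon: merge 3 vertices and 3 edges, delete both glued faces → V=25, E=51, F=28.
Attach an octagonal pyramid (V=9, E=16, F=9) along a 3-gon: merge 3 vertices and 3 edges, delete both glued faces → V=31, E=64, F=35.
Check: V − E + F = 31 − 64 + 35 = 2.

31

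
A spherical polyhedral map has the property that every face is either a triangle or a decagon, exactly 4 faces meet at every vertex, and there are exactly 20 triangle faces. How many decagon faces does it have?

2

Let x be the number of decagons; then F = 20 + x.
Edge–face incidences: 2E = 3·20 + 10·x = 60 + 10x.
Every vertex has degree 4, so 4V = 2E.
Euler: V − E + F = 2 ⇒ (2E)/4 − E + (20 + x) = 2.
Multiply by 8: 2·(2E) − 4·(2E) + 8·(20 + x) = 16, i.e. 160 + 8x − 2·(60 + 10x) = 16.
Collecting terms: −12x + 40 = 16, so −12x = −24, so x = 2.
Then 2E = 60 + 10·2 = 80, so E = 40, V = 2E/4 = 20, F = 20 + 2 = 22.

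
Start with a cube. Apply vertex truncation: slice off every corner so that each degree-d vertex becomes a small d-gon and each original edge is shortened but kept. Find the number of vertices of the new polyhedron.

The base solid has V = 8, E = 12, F = 6.
Truncation replaces each original edge-end by a new vertex, so V′ = 2E = 24.
Each original edge survives, and each old vertex of degree d contributes d new edges; summing degrees gives Σd = 2E, so E′ = E + 2E = 3E = 36.
Each original face survives and each original vertex becomes one new face: F′ = F + V = 14.

24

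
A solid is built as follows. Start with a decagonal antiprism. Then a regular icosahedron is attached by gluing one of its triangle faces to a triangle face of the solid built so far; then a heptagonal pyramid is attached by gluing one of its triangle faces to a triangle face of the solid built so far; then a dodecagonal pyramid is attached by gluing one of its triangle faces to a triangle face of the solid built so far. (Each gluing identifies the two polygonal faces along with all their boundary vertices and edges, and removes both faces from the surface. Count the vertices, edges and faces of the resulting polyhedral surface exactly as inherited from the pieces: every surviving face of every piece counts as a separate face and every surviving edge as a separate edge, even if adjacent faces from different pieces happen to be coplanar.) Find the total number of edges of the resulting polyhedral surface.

A decagonal antiprism: V=20, E=40, F=22.
Attach a regular icosahedron (V=12, E=30, F=20) along a 3-gon: merge 3 vertices and 3 edges, delete both glued faces → V=29, E=67, F=40.
Attach a heptagonal pyramid (V=8, E=14, F=8) along a 3-gon: merge 3 vertices and 3 edges, delete both glued faces → V=34, E=78, F=46.
Attach a dodecagonal pyramid (V=13, E=24, F=13) along a 3-gon: merge 3 vertices and 3 edges, delete both glued faces → V=44, E=99, F=57.
Check: V − E + F = 44 − 99 + 57 = 2.

99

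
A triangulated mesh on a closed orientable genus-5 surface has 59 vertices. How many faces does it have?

134

χ = 2 − 2·5 = -8, and every face is a triangle so 3F = 2E.
V − E + F = -8 with E = 3F/2 gives 59 − (3/2 − 1)·F = -8, so F = 134 and E = 201.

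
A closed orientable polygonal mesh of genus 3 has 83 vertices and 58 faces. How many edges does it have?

145

For a closed orientable surface of genus 3, χ = 2 − 2·3 = -4.
E = V + F − (-4) = 83 + 58 − (-4) = 145.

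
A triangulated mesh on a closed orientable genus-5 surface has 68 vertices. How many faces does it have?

152

χ = 2 − 2·5 = -8, and every face is a triangle so 3F = 2E.
V − E + F = -8 with E = 3F/2 gives 68 − (3/2 − 1)·F = -8, so F = 152 and E = 228.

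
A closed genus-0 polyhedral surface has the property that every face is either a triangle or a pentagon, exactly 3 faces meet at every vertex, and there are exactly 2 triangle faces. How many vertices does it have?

12

Let x be the number of pentagons; then F = 2 + x.
Edge–face incidences: 2E = 3·2 + 5·x = 6 + 5x.
Every vertex has degree 3, so 3V = 2E.
Euler: V − E + F = 2 ⇒ (2E)/3 − E + (2 + x) = 2.
Multiply by 6: 2·(2E) − 3·(2E) + 6·(2 + x) = 12, i.e. 12 + 6x − (6 + 5x) = 12.
Collecting terms: x + 6 = 12, so x = 6.
Then 2E = 6 + 5·6 = 36, so E = 18, V = 2E/3 = 12, F = 2 + 6 = 8.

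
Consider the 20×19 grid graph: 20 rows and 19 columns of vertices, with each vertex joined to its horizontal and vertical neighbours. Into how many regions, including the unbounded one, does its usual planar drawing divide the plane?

343

The grid has V = 20·19 = 380 vertices and E = 20·18 + 19·19 = 721 edges.
F = 2 − V + E = 2 − 380 + 721 = 343.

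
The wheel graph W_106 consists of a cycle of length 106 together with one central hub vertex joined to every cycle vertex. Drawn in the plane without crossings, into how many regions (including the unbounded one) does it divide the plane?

W_106 has V = 106 + 1 = 107 vertices and E = 2·106 = 212 edges.
By Euler's formula F = 2 − V + E = 2 − 107 + 212 = 107.

107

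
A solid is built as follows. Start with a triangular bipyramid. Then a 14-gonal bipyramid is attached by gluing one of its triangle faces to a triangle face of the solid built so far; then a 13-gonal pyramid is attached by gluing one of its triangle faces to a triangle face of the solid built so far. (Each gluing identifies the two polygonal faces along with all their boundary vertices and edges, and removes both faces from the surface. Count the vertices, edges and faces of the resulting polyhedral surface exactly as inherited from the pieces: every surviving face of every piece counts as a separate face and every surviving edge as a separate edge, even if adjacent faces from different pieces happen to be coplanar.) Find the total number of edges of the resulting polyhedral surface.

A triangular bipyramid: V=5, E=9, F=6.
Attach a 14-gonal bipyramid (V=16, E=42, F=28) along a 3-gon: merge 3 vertices and 3 edges, delete both glued faces → V=18, E=48, F=32.
Attach a 13-gonal pyramid (V=14, E=26, F=14) along a 3-gon: merge 3 vertices and 3 edges, delete both glued faces → V=29, E=71, F=44.
Check: V − E + F = 29 − 71 + 44 = 2.

71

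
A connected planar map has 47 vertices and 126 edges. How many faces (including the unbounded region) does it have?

81

Euler's formula for a connected plane graph: V − E + F = 2, so F = 2 − 47 + 126 = 81.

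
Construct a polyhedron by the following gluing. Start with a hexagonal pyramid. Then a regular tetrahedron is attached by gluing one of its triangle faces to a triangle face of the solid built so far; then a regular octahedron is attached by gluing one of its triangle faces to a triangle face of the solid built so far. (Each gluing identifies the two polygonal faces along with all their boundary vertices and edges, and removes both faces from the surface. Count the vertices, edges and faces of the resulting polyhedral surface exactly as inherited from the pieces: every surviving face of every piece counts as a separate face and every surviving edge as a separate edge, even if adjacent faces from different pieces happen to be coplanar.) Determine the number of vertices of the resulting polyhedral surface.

A hexagonal pyramid: V=7, E=12, F=7.
Attach a regular tetrahedron (V=4, E=6, F=4) along a 3-gon: merge 3 vertices and 3 edges, delete both glued faces → V=8, E=15, F=9.
Attach a regular octahedron (V=6, E=12, F=8) along a 3-gon: merge 3 vertices and 3 edges, delete both glued faces → V=11, E=24, F=15.
Check: V − E + F = 11 − 24 + 15 = 2.

11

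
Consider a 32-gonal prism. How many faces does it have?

34

A prism on an n-gon has two n-gon bases and n rectangular sides: V = 2·32 = 64, E = 3·32 = 96, F = 32 + 2 = 34.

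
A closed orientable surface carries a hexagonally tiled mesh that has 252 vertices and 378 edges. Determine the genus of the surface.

Every face is a hexagon and each edge borders two faces, so 6F = 2·378, giving F = 126.
χ = V − E + F = 252 − 378 + 126 = 0.
For a closed orientable surface χ = 2 − 2g, so g = (2 − (0))/2 = 1.

1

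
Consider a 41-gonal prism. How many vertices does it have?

A prism on an n-gon has two n-gon bases and n rectangular sides: V = 2·41 = 82, E = 3·41 = 123, F = 41 + 2 = 43.
Check: V − E + F = 82 − 123 + 43 = 2.

82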